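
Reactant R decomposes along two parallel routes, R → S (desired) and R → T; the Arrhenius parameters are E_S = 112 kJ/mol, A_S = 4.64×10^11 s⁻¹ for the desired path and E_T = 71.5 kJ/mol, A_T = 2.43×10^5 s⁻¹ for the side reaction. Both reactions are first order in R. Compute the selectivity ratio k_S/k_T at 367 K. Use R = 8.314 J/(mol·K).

Since both paths have the same order in R, the concentration cancels and S_{S/T} = k_S/k_T = (A_S/A_T)·exp[(E_T−E_S)/(RT)].
(E_T−E_S)/(RT) = (71.5−112)×10³/(8.314×367) = -40500/3051 = -13.27.
k_S/k_T = (4.64×10^11/2.43×10^5)·exp(-13.27) = 1.909×10^6 × 1.720×10^-6 = 3.28.

3.28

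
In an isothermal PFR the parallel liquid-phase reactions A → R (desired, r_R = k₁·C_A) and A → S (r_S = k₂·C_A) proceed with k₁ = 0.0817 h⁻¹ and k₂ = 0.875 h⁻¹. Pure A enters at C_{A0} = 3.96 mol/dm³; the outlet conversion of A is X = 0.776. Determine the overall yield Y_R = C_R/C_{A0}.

C_A = C_{A0}(1−X) = 0.8870 mol/dm³.
Both paths are first order in A, so the instantaneous fraction to R is constant: dC_R/d(−C_A) = k₁/(k₁+k₂) = 0.08540.
C_R = 0.08540·(C_{A0}−C_A) = 0.08540×3.073 = 0.262 mol/dm³.
Y_R = C_R/C_{A0} = 0.2624/3.96 = 0.0663.

0.0663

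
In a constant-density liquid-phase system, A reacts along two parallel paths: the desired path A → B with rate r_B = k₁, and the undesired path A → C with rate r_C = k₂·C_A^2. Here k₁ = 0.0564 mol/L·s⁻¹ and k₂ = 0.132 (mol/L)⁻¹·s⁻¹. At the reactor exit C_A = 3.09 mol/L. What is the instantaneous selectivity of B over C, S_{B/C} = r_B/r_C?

S_{B/C} = r_B/r_C = (k₁)/(k₂·C_A^2) = (k₁/k₂)·C_A^-2.
= (0.0564) / (0.132×3.090^2) = 0.05640/1.260 = 0.0447.

0.0447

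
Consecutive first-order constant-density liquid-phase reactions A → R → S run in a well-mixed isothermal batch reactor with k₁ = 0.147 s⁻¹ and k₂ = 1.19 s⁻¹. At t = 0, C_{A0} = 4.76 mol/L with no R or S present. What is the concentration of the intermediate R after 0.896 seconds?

0.357 mol/L

For first-order series with pure A initially, C_R(t) = k₁C_{A0}/(k₂−k₁)·(e^(−k₁t) − e^(−k₂t)).
e^(−k₁t) = e^(−0.147×0.896) = e^(−0.1317) = 0.8766; e^(−k₂t) = e^(−1.066) = 0.3443.
C_R = 0.147×4.76/(1.19−0.147) × (0.8766−0.3443) = 0.6709×0.5323 = 0.3571 mol/L.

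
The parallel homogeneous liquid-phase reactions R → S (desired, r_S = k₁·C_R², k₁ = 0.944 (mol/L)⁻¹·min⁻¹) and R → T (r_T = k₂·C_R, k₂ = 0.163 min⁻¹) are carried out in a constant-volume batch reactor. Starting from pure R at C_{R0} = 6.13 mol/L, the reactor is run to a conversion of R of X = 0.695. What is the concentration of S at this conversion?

C_R = C_{R0}(1−X) = 1.870 mol/L.
Along a PFR/batch, dC_T/dC_R = −r_T/(r_S+r_T) = −k₂/(k₂+k₁·C_R).
Integrating from C_{R0} to C_R: C_T = (0.163/0.944)·ln[(0.163+0.944·6.13)/(0.163+0.944·1.87)] = 0.1727·ln(5.950/1.928) = 0.1946 mol/L.
Then C_S = (C_{R0}−C_R) − C_T = 4.260 − 0.1946 = 4.066 mol/L.

4.07 mol/L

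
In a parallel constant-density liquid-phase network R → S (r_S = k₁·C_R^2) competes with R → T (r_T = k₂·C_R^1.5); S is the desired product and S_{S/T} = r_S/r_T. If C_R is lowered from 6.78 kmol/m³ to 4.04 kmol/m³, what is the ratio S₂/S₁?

S_{S/T} = (k₁/k₂)·C_R^0.5, so S₂/S₁ = (C_{R,2}/C_{R,1})^0.5.
= (4.04/6.78)^0.5 = (0.5959)^0.5 = 0.772.
Selectivity toward S falls as C_R falls — high-concentration operation is favoured.

0.772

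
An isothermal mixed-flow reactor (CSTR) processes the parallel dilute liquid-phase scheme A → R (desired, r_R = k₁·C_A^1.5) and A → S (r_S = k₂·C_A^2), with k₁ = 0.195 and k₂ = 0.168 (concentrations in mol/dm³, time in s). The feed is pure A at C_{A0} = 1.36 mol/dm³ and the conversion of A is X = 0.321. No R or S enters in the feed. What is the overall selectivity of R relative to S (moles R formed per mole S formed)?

Exit C_A = C_{A0}(1−X) = 1.36×0.679 = 0.9234 mol/dm³.
In a CSTR the entire volume is at exit conditions, so r_R = 0.195×0.9234^1.5 = 0.1730 and r_S = 0.168×0.9234^2 = 0.1433.
Overall selectivity = C_R/C_S = r_Rτ/(r_Sτ) = r_R/r_S = 1.21.

1.21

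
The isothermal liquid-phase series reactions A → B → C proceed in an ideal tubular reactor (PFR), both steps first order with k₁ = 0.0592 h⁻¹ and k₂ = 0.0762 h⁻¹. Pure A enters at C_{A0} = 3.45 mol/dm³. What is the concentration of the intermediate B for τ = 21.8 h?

1.02 mol/dm³

For first-order series with pure A initially, C_B(τ) = k₁C_{A0}/(k₂−k₁)·(e^(−k₁τ) − e^(−k₂τ)).
e^(−k₁τ) = e^(−0.0592×21.8) = e^(−1.291) = 0.2751; e^(−k₂τ) = e^(−1.661) = 0.1899.
C_B = 0.0592×3.45/(0.0762−0.0592) × (0.2751−0.1899) = 12.01×0.08520 = 1.024 mol/dm³.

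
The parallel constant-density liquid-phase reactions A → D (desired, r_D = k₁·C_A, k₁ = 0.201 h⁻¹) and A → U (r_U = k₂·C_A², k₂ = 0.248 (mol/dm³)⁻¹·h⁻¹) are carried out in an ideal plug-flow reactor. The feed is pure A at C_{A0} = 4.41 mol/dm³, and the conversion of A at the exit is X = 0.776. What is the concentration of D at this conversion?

0.864 mol/dm³

C_A = C_{A0}(1−X) = 0.9878 mol/dm³.
Along a PFR/batch, dC_D/dC_A = −r_D/(r_D+r_U) = −k₁/(k₁+k₂·C_A).
Integrating from C_{A0} to C_A: C_D = (0.201/0.248)·ln[(0.201+0.248·4.41)/(0.201+0.248·0.988)] = 0.8105·ln(1.295/0.4460) = 0.8638 mol/dm³.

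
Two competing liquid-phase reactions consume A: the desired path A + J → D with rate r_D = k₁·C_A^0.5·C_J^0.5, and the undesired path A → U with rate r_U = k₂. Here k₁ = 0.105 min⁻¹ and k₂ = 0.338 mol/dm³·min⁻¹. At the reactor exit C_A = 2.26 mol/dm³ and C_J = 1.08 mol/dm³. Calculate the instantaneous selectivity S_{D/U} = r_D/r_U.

0.485

S_{D/U} = r_D/r_U = (k₁·C_A^0.5·C_J^0.5)/(k₂) = (k₁/k₂)·C_A^0.5·C_J^0.5.
= (0.105×2.260^0.5×1.080^0.5) / (0.338) = 0.1640/0.3380 = 0.485.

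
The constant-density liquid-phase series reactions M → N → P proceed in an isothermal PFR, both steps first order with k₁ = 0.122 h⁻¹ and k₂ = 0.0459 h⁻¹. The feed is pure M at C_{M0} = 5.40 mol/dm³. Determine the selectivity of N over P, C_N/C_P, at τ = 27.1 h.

The intermediate concentration in a first-order A→B→C sequence is C_N = k₁C_{M0}(e^(−k₁τ) − e^(−k₂τ))/(k₂−k₁).
e^(−k₁τ) = e^(−0.122×27.1) = e^(−3.306) = 0.03666; e^(−k₂τ) = e^(−1.244) = 0.2883.
C_N = 0.122×5.40/(0.0459−0.122) × (0.03666−0.2883) = (-8.657)×(-0.2516) = 2.178 mol/dm³.
C_M = C_{M0}e^(−k₁τ) = 0.1979 mol/dm³, so C_P = C_{M0}−C_M−C_N = 3.024 mol/dm³; C_N/C_P = 0.720.

0.720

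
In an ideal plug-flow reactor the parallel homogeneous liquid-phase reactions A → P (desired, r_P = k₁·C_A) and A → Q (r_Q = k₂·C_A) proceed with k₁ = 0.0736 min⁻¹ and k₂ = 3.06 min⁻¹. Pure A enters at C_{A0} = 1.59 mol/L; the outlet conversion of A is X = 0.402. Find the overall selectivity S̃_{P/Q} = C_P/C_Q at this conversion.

C_A = C_{A0}(1−X) = 0.9508 mol/L.
Both paths are first order in A, so the instantaneous fraction to P is constant: dC_P/d(−C_A) = k₁/(k₁+k₂) = 0.02349.
C_P = 0.02349·(C_{A0}−C_A) = 0.02349×0.6392 = 0.0150 mol/L.
C_Q = (C_{A0}−C_A)−C_P = 0.6242 mol/L; S̃_{P/Q} = 0.01501/0.6242 = 0.0241.

0.0241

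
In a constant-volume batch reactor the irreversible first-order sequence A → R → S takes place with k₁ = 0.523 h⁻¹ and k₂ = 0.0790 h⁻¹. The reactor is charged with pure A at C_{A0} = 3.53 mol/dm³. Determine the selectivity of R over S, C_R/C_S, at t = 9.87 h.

Solving the coupled first-order balances gives C_R(t) = [k₁/(k₂−k₁)]·C_{A0}·(e^(−k₁t) − e^(−k₂t)).
e^(−k₁t) = e^(−0.523×9.87) = e^(−5.162) = 0.005730; e^(−k₂t) = e^(−0.7797) = 0.4585.
C_R = 0.523×3.53/(0.0790−0.523) × (0.005730−0.4585) = (-4.158)×(-0.4528) = 1.883 mol/dm³.
C_A = C_{A0}e^(−k₁t) = 0.02023 mol/dm³, so C_S = C_{A0}−C_A−C_R = 1.627 mol/dm³; C_R/C_S = 1.16.

1.16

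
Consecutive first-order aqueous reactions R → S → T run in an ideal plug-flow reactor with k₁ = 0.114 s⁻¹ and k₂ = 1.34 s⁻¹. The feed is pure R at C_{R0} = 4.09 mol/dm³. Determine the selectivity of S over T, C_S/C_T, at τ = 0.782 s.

The intermediate concentration in a first-order A→B→C sequence is C_S = k₁C_{R0}(e^(−k₁τ) − e^(−k₂τ))/(k₂−k₁).
e^(−k₁τ) = e^(−0.114×0.782) = e^(−0.08915) = 0.9147; e^(−k₂τ) = e^(−1.048) = 0.3507.
C_S = 0.114×4.09/(1.34−0.114) × (0.9147−0.3507) = 0.3803×0.5640 = 0.2145 mol/dm³.
C_R = C_{R0}e^(−k₁τ) = 3.741 mol/dm³, so C_T = C_{R0}−C_R−C_S = 0.1343 mol/dm³; C_S/C_T = 1.60.

1.60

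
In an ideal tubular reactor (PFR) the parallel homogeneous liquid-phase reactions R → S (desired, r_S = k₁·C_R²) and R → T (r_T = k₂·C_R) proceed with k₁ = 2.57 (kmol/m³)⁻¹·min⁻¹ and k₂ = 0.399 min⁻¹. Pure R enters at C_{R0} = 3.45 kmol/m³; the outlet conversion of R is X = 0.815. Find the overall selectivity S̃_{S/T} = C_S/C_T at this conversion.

11.0

C_R = C_{R0}(1−X) = 0.6383 kmol/m³.
Along a PFR/batch, dC_T/dC_R = −r_T/(r_S+r_T) = −k₂/(k₂+k₁·C_R).
Integrating from C_{R0} to C_R: C_T = (0.399/2.57)·ln[(0.399+2.57·3.45)/(0.399+2.57·0.638)] = 0.1553·ln(9.265/2.039) = 0.2350 kmol/m³.
Then C_S = (C_{R0}−C_R) − C_T = 2.812 − 0.2350 = 2.577 kmol/m³.
S̃_{S/T} = C_S/C_T = 2.577/0.2350 = 11.0.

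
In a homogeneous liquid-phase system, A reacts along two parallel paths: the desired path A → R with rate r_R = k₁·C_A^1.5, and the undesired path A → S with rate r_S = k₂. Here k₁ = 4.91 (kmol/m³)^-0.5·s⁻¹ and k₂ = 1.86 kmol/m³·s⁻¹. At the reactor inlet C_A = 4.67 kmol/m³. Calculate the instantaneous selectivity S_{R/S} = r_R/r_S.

26.6

S_{R/S} = r_R/r_S = (k₁·C_A^1.5)/(k₂) = (k₁/k₂)·C_A^1.5.
= (4.91×4.670^1.5) / (1.86) = 49.55/1.860 = 26.6.
Since the desired path is higher order in A, keeping C_A high (PFR or concentrated feed) favours R.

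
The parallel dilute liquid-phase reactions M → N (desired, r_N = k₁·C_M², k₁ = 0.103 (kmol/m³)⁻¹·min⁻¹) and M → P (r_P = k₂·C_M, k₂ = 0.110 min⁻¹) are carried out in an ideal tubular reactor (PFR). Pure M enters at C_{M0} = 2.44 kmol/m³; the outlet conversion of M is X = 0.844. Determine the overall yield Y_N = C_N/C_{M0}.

0.457

C_M = C_{M0}(1−X) = 0.3806 kmol/m³.
Along a PFR/batch, dC_P/dC_M = −r_P/(r_N+r_P) = −k₂/(k₂+k₁·C_M).
Integrating from C_{M0} to C_M: C_P = (0.110/0.103)·ln[(0.110+0.103·2.44)/(0.110+0.103·0.381)] = 1.068·ln(0.3613/0.1492) = 0.9445 kmol/m³.
Then C_N = (C_{M0}−C_M) − C_P = 2.059 − 0.9445 = 1.115 kmol/m³.
Y_N = C_N/C_{M0} = 1.115/2.44 = 0.457.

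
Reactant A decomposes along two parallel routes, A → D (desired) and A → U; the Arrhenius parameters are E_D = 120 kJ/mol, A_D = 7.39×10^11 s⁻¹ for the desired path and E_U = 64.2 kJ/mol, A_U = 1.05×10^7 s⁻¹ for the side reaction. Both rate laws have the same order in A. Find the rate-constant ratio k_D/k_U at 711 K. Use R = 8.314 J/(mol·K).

5.60

With equal orders, S_{D/U} = k_D/k_U = (A_D/A_U)·exp[(E_U−E_D)/(RT)].
(E_U−E_D)/(RT) = (64.2−120)×10³/(8.314×711) = -55800/5911 = -9.440.
k_D/k_U = (7.39×10^11/1.05×10^7)·exp(-9.440) = 70381 × 7.951×10^-5 = 5.60.
Since E_D > E_U, raising the temperature improves selectivity toward D.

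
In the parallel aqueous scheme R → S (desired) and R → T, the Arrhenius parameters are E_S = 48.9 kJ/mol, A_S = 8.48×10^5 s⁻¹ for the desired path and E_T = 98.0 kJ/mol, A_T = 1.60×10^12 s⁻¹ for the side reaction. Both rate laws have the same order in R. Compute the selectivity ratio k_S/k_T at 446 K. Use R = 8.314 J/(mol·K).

0.299

With equal orders, S_{S/T} = k_S/k_T = (A_S/A_T)·exp[(E_T−E_S)/(RT)].
(E_T−E_S)/(RT) = (98.0−48.9)×10³/(8.314×446) = 49100/3708 = 13.24.
k_S/k_T = (8.48×10^5/1.60×10^12)·exp(13.24) = 5.300×10^-7 × 5.633×10^5 = 0.299.
Since E_S < E_T, lowering the temperature improves selectivity toward S.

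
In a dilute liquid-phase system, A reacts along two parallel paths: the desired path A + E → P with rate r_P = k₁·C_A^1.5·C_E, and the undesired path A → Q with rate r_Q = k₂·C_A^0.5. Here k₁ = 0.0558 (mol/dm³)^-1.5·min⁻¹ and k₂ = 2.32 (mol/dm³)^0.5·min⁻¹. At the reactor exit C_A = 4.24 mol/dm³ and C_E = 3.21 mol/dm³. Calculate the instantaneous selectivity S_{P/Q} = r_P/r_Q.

0.327

S_{P/Q} = r_P/r_Q = (k₁·C_A^1.5·C_E)/(k₂·C_A^0.5) = (k₁/k₂)·C_A·C_E.
= (0.0558×4.240^1.5×3.210) / (2.32×4.240^0.5) = 1.564/4.777 = 0.327.
Since the desired path is higher order in A, keeping C_A high (PFR or concentrated feed) favours P.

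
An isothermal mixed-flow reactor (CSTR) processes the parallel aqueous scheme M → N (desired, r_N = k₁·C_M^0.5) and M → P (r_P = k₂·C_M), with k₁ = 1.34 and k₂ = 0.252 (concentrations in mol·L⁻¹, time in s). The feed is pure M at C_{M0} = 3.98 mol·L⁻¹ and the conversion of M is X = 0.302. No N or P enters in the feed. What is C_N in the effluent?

Exit C_M = C_{M0}(1−X) = 3.98×0.698 = 2.778 mol·L⁻¹.
A CSTR operates uniformly at the exit composition, giving r_N = 2.233 and r_P = 0.7001 (each k·C_M^n at C_M = 2.778).
Fraction of consumed M going to N: r_N/(r_N+r_P) = 0.7614.
C_N = 0.7614·C_{M0}·X = 0.7614×3.98×0.302 = 0.915 mol·L⁻¹.

0.915 mol·L⁻¹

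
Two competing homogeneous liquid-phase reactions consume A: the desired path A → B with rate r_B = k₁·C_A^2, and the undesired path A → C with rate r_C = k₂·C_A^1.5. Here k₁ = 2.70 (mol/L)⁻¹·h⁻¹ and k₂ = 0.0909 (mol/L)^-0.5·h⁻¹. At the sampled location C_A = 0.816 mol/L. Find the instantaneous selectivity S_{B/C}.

S_{B/C} = r_B/r_C = (k₁·C_A^2)/(k₂·C_A^1.5) = (k₁/k₂)·C_A^0.5.
= (2.70×0.8160^2) / (0.0909×0.8160^1.5) = 1.798/0.06700 = 26.8.
Since the desired path is higher order in A, keeping C_A high (PFR or concentrated feed) favours B.

26.8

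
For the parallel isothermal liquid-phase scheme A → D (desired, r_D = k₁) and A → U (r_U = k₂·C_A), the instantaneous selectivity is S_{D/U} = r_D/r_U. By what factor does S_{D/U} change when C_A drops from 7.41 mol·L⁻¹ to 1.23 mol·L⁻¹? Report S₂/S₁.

6.02

S_{D/U} = (k₁/k₂)·C_A⁻¹, so S₂/S₁ = (C_{A,2}/C_{A,1})⁻¹.
= 7.41/1.23 = 6.02.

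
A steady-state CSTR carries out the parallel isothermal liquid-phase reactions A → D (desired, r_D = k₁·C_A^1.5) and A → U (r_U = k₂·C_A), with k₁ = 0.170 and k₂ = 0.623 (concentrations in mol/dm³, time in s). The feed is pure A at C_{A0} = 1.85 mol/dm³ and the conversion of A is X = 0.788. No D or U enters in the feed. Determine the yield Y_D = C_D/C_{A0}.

0.115

Exit C_A = C_{A0}(1−X) = 1.85×0.212 = 0.3922 mol/dm³.
Rates in a CSTR are evaluated at the outlet concentration: r_D = 0.170×0.3922^1.5 = 0.04176, r_U = 0.623×0.3922 = 0.2443.
Fraction of consumed A going to D: r_D/(r_D+r_U) = 0.1459.
C_D = 0.1459·C_{A0}·X = 0.1459×1.85×0.788 = 0.213 mol/dm³; Y_D = C_D/C_{A0} = 0.115.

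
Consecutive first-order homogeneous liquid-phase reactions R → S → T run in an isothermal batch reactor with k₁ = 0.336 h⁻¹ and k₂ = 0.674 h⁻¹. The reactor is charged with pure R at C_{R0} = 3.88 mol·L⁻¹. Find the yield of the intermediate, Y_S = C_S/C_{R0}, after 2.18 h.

The intermediate concentration in a first-order A→B→C sequence is C_S = k₁C_{R0}(e^(−k₁t) − e^(−k₂t))/(k₂−k₁).
e^(−k₁t) = e^(−0.336×2.18) = e^(−0.7325) = 0.4807; e^(−k₂t) = e^(−1.469) = 0.2301.
C_S = 0.336×3.88/(0.674−0.336) × (0.4807−0.2301) = 3.857×0.2506 = 0.9667 mol·L⁻¹.
Y_S = C_S/C_{R0} = 0.9667/3.88 = 0.249.

0.249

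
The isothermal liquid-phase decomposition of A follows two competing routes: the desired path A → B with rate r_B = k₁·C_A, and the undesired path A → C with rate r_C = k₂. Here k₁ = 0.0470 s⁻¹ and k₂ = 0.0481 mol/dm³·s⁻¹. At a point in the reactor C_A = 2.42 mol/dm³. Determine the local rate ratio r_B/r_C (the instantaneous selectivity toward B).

S_{B/C} = r_B/r_C = (k₁·C_A)/(k₂) = (k₁/k₂)·C_A.
= (0.0470×2.420) / (0.0481) = 0.1137/0.04810 = 2.36.

2.36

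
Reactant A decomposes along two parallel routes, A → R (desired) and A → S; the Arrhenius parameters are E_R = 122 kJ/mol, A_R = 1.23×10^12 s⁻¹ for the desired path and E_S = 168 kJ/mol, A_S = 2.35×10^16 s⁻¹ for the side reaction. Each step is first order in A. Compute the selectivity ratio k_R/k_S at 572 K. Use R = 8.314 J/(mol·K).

0.831

With equal orders, S_{R/S} = k_R/k_S = (A_R/A_S)·exp[(E_S−E_R)/(RT)].
(E_S−E_R)/(RT) = (168−122)×10³/(8.314×572) = 46000/4756 = 9.673.
k_R/k_S = (1.23×10^12/2.35×10^16)·exp(9.673) = 5.234×10^-5 × 15880 = 0.831.
Since E_R < E_S, lowering the temperature improves selectivity toward R.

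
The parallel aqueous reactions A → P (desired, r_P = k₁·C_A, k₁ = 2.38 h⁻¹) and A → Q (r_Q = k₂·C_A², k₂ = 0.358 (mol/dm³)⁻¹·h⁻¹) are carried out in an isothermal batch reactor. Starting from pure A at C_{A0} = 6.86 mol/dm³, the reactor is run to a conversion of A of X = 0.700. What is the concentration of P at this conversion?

2.92 mol/dm³

C_A = C_{A0}(1−X) = 2.058 mol/dm³.
Along a PFR/batch, dC_P/dC_A = −r_P/(r_P+r_Q) = −k₁/(k₁+k₂·C_A).
Integrating from C_{A0} to C_A: C_P = (2.38/0.358)·ln[(2.38+0.358·6.86)/(2.38+0.358·2.06)] = 6.648·ln(4.836/3.117) = 2.920 mol/dm³.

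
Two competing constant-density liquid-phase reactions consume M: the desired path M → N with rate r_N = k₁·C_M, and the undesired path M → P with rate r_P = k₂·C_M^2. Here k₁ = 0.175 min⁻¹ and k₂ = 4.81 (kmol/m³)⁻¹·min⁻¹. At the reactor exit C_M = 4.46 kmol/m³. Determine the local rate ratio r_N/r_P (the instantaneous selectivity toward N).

0.00816

S_{N/P} = r_N/r_P = (k₁·C_M)/(k₂·C_M^2) = (k₁/k₂)·C_M⁻¹.
= (0.175×4.460) / (4.81×4.460^2) = 0.7805/95.68 = 0.00816.
The undesired path is higher order in M, so low C_M (CSTR or dilute feed) favours N.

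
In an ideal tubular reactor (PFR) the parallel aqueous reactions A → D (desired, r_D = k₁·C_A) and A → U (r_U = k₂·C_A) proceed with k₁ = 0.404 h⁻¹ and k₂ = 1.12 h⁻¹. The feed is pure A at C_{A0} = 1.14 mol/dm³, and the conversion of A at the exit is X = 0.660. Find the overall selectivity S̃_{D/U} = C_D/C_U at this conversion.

0.361

C_A = C_{A0}(1−X) = 0.3876 mol/dm³.
Both paths are first order in A, so the instantaneous fraction to D is constant: dC_D/d(−C_A) = k₁/(k₁+k₂) = 0.2651.
C_D = 0.2651·(C_{A0}−C_A) = 0.2651×0.7524 = 0.199 mol/dm³.
C_U = (C_{A0}−C_A)−C_D = 0.5529 mol/dm³; S̃_{D/U} = 0.1995/0.5529 = 0.361.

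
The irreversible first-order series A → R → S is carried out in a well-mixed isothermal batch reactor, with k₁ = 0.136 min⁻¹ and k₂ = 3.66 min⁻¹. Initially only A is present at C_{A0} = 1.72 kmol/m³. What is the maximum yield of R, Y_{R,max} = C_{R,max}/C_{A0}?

At the optimum, C_{R,max}/C_{A0} = (k₁/k₂)^[k₂/(k₂−k₁)].
= (0.136/3.66)^(3.66/(3.66−0.136)) = (0.03716)^(1.039) = 0.03272.

0.0327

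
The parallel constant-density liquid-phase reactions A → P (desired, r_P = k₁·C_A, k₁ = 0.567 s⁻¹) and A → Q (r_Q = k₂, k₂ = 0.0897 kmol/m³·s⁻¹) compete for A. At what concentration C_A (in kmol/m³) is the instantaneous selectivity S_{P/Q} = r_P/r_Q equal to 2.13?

S_{P/Q} = (k₁/k₂)·C_A ⇒ C_A = S·k₂/k₁.
= 2.13×0.0897/0.567 = 0.337 kmol/m³.

0.337 kmol/m³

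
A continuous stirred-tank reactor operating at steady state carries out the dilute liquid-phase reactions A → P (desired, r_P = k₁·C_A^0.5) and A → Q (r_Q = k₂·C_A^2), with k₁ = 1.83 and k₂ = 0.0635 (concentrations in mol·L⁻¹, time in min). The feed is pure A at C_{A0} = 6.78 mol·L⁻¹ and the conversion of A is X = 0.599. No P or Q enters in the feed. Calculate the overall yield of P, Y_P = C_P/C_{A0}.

0.518

Exit C_A = C_{A0}(1−X) = 6.78×0.401 = 2.719 mol·L⁻¹.
In a CSTR the entire volume is at exit conditions, so r_P = 1.83×2.719^0.5 = 3.017 and r_Q = 0.0635×2.719^2 = 0.4694.
Fraction of consumed A going to P: r_P/(r_P+r_Q) = 0.8654.
C_P = 0.8654·C_{A0}·X = 0.8654×6.78×0.599 = 3.51 mol·L⁻¹; Y_P = C_P/C_{A0} = 0.518.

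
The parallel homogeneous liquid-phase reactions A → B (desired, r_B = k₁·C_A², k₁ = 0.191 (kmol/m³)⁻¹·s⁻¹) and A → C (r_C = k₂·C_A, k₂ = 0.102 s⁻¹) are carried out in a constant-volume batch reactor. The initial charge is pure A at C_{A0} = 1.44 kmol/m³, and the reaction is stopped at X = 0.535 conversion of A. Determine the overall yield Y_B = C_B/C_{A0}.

C_A = C_{A0}(1−X) = 0.6696 kmol/m³.
Along a PFR/batch, dC_C/dC_A = −r_C/(r_B+r_C) = −k₂/(k₂+k₁·C_A).
Integrating from C_{A0} to C_A: C_C = (0.102/0.191)·ln[(0.102+0.191·1.44)/(0.102+0.191·0.670)] = 0.5340·ln(0.3770/0.2299) = 0.2642 kmol/m³.
Then C_B = (C_{A0}−C_A) − C_C = 0.7704 − 0.2642 = 0.5062 kmol/m³.
Y_B = C_B/C_{A0} = 0.5062/1.44 = 0.352.

0.352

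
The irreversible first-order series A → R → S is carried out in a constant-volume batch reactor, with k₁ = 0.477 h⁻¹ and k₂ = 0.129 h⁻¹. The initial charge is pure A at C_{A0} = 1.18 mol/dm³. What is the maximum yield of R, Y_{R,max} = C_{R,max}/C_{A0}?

Evaluating C_R at t_opt = ln(k₂/k₁)/(k₂−k₁) gives C_{R,max}/C_{A0} = (k₁/k₂)^[k₂/(k₂−k₁)].
= (0.477/0.129)^(0.129/(0.129−0.477)) = (3.698)^(-0.3707) = 0.6158.

0.616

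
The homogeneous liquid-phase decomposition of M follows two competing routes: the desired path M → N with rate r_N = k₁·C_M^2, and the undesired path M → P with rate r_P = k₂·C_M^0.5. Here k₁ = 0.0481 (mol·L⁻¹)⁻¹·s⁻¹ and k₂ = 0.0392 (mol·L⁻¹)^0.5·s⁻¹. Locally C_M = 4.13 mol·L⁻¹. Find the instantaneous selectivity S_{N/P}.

10.3

S_{N/P} = r_N/r_P = (k₁·C_M^2)/(k₂·C_M^0.5) = (k₁/k₂)·C_M^1.5.
= (0.0481×4.130^2) / (0.0392×4.130^0.5) = 0.8204/0.07966 = 10.3.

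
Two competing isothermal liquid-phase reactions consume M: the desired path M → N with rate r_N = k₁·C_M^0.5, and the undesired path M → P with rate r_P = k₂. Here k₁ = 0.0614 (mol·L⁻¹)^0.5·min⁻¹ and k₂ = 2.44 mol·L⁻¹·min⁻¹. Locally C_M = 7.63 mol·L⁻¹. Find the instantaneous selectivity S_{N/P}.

S_{N/P} = r_N/r_P = (k₁·C_M^0.5)/(k₂) = (k₁/k₂)·C_M^0.5.
= (0.0614×7.630^0.5) / (2.44) = 0.1696/2.440 = 0.0695.

0.0695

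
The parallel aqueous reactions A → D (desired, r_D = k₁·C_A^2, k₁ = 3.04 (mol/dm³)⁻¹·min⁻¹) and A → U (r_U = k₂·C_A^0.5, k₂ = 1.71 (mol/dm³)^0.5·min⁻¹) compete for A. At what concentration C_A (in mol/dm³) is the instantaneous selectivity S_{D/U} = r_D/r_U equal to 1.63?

0.944 mol/dm³

S_{D/U} = (k₁/k₂)·C_A^1.5 ⇒ C_A = (S·k₂/k₁)^(1/1.5).
= (1.63×1.71/3.04)^(0.6667) = (0.9169)^(0.6667) = 0.944 mol/dm³.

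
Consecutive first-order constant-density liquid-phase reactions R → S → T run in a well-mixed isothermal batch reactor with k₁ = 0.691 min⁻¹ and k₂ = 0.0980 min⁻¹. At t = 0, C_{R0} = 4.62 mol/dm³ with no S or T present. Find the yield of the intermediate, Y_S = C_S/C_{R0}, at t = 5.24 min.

For first-order series with pure R initially, C_S(t) = k₁C_{R0}/(k₂−k₁)·(e^(−k₁t) − e^(−k₂t)).
e^(−k₁t) = e^(−0.691×5.24) = e^(−3.621) = 0.02676; e^(−k₂t) = e^(−0.5135) = 0.5984.
C_S = 0.691×4.62/(0.0980−0.691) × (0.02676−0.5984) = (-5.384)×(-0.5716) = 3.077 mol/dm³.
Y_S = C_S/C_{R0} = 3.077/4.62 = 0.666.

0.666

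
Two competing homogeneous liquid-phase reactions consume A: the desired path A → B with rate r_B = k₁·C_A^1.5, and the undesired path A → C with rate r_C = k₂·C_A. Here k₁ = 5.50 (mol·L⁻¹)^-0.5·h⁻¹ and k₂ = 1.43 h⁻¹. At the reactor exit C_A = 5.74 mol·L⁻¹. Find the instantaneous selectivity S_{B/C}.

S_{B/C} = r_B/r_C = (k₁·C_A^1.5)/(k₂·C_A) = (k₁/k₂)·C_A^0.5.
= (5.50×5.740^1.5) / (1.43×5.740) = 75.64/8.208 = 9.21.
Since the desired path is higher order in A, keeping C_A high (PFR or concentrated feed) favours B.

9.21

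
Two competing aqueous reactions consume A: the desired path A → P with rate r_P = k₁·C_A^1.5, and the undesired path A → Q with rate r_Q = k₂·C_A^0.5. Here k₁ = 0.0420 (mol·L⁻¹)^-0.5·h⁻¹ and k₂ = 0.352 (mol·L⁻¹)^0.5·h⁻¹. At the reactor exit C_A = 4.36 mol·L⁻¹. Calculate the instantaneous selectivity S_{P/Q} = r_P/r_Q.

S_{P/Q} = r_P/r_Q = (k₁·C_A^1.5)/(k₂·C_A^0.5) = (k₁/k₂)·C_A.
= (0.0420×4.360^1.5) / (0.352×4.360^0.5) = 0.3824/0.7350 = 0.520.

0.520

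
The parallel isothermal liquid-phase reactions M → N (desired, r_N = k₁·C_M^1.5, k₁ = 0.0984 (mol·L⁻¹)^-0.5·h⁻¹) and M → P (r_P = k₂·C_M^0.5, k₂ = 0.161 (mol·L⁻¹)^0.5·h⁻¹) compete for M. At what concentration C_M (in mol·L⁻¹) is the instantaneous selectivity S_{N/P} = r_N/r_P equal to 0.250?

0.409 mol·L⁻¹

S_{N/P} = (k₁/k₂)·C_M ⇒ C_M = S·k₂/k₁.
= 0.250×0.161/0.0984 = 0.409 mol·L⁻¹.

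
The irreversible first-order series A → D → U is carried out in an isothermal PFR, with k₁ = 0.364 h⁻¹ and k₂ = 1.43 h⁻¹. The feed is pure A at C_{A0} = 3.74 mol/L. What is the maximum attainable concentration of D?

0.597 mol/L

Evaluating C_D at τ_opt = ln(k₂/k₁)/(k₂−k₁) gives C_{D,max}/C_{A0} = (k₁/k₂)^[k₂/(k₂−k₁)].
= (0.364/1.43)^(1.43/(1.43−0.364)) = (0.2545)^(1.341) = 0.1595.
C_{D,max} = 0.1595×3.74 = 0.597 mol/L.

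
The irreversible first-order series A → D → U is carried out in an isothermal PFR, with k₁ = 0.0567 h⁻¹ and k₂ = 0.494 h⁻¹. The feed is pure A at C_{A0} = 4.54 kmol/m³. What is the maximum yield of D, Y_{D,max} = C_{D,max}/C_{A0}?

For a first-order series the maximum intermediate yield is C_{D,max}/C_{A0} = (k₁/k₂)^[k₂/(k₂−k₁)].
= (0.0567/0.494)^(0.494/(0.494−0.0567)) = (0.1148)^(1.130) = 0.08669.

0.0867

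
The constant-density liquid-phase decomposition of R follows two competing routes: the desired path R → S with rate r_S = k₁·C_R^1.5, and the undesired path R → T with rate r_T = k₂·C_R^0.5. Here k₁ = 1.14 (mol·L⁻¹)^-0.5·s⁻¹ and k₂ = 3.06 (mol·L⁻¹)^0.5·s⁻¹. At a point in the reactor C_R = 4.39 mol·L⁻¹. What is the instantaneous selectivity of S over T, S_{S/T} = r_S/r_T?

1.64

S_{S/T} = r_S/r_T = (k₁·C_R^1.5)/(k₂·C_R^0.5) = (k₁/k₂)·C_R.
= (1.14×4.390^1.5) / (3.06×4.390^0.5) = 10.49/6.411 = 1.64.
Since the desired path is higher order in R, keeping C_R high (PFR or concentrated feed) favours S.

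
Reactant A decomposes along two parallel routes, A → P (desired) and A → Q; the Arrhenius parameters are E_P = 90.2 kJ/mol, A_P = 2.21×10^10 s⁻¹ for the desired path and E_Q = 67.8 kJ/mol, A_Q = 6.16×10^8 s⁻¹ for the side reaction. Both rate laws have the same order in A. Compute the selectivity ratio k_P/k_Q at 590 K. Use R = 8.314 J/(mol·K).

0.373

k_P/k_Q = (A_P/A_Q)·exp[−(E_P−E_Q)/(RT)] = (A_P/A_Q)·exp[(E_Q−E_P)/(RT)].
(E_Q−E_P)/(RT) = (67.8−90.2)×10³/(8.314×590) = -22400/4905 = -4.567.
k_P/k_Q = (2.21×10^10/6.16×10^8)·exp(-4.567) = 35.88 × 0.01039 = 0.373.
Since E_P > E_Q, raising the temperature improves selectivity toward P.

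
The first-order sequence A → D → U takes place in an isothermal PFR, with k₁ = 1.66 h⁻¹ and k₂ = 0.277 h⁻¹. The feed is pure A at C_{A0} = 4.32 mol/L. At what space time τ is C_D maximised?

1.29 h

The intermediate peaks when r₁ = r₂, i.e. k₁e^(−k₁τ) = k₂e^(−k₂τ), giving τ_opt = ln(k₂/k₁)/(k₂−k₁).
= ln(0.277/1.66)/(0.277−1.66) = ln(0.1669)/-1.383 = -1.791/-1.383 = 1.29 h.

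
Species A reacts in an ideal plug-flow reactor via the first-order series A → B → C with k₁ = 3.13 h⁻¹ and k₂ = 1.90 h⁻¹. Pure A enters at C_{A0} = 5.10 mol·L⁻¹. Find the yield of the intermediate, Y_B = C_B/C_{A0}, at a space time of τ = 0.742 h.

0.372

Solving the coupled first-order balances gives C_B(τ) = [k₁/(k₂−k₁)]·C_{A0}·(e^(−k₁τ) − e^(−k₂τ)).
e^(−k₁τ) = e^(−3.13×0.742) = e^(−2.322) = 0.09803; e^(−k₂τ) = e^(−1.410) = 0.2442.
C_B = 3.13×5.10/(1.90−3.13) × (0.09803−0.2442) = (-12.98)×(-0.1462) = 1.897 mol·L⁻¹.
Y_B = C_B/C_{A0} = 1.897/5.10 = 0.372.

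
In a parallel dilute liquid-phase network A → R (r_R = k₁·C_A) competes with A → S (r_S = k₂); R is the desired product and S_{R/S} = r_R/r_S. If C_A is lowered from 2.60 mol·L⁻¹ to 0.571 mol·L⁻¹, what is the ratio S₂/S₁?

S_{R/S} = (k₁/k₂)·C_A, so S₂/S₁ = (C_{A,2}/C_{A,1}).
= 0.571/2.60 = 0.220.

0.220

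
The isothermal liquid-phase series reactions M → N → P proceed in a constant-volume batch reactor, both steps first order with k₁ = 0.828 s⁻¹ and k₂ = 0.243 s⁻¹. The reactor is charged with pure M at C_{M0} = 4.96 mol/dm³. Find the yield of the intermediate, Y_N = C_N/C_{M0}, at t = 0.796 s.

0.434

Solving the coupled first-order balances gives C_N(t) = [k₁/(k₂−k₁)]·C_{M0}·(e^(−k₁t) − e^(−k₂t)).
e^(−k₁t) = e^(−0.828×0.796) = e^(−0.6591) = 0.5173; e^(−k₂t) = e^(−0.1934) = 0.8241.
C_N = 0.828×4.96/(0.243−0.828) × (0.5173−0.8241) = (-7.020)×(-0.3068) = 2.154 mol/dm³.
Y_N = C_N/C_{M0} = 2.154/4.96 = 0.434.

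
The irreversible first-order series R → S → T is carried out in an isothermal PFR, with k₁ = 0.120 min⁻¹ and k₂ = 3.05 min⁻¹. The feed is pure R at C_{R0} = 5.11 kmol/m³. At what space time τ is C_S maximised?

The intermediate peaks when r₁ = r₂, i.e. k₁e^(−k₁τ) = k₂e^(−k₂τ), giving τ_opt = ln(k₂/k₁)/(k₂−k₁).
= ln(3.05/0.120)/(3.05−0.120) = ln(25.42)/2.930 = 3.235/2.930 = 1.10 min.

1.10 min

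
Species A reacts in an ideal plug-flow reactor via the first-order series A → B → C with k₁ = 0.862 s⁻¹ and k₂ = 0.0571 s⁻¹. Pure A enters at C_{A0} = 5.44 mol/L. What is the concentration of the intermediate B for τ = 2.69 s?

For first-order series with pure A initially, C_B(τ) = k₁C_{A0}/(k₂−k₁)·(e^(−k₁τ) − e^(−k₂τ)).
e^(−k₁τ) = e^(−0.862×2.69) = e^(−2.319) = 0.09839; e^(−k₂τ) = e^(−0.1536) = 0.8576.
C_B = 0.862×5.44/(0.0571−0.862) × (0.09839−0.8576) = (-5.826)×(-0.7592) = 4.423 mol/L.

4.42 mol/L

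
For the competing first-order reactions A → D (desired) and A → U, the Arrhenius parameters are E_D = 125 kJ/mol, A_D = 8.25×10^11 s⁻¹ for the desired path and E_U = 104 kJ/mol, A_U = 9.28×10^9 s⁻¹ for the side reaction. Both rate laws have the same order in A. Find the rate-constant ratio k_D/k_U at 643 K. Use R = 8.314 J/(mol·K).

With equal orders, S_{D/U} = k_D/k_U = (A_D/A_U)·exp[(E_U−E_D)/(RT)].
(E_U−E_D)/(RT) = (104−125)×10³/(8.314×643) = -21000/5346 = -3.928.
k_D/k_U = (8.25×10^11/9.28×10^9)·exp(-3.928) = 88.90 × 0.01968 = 1.75.

1.75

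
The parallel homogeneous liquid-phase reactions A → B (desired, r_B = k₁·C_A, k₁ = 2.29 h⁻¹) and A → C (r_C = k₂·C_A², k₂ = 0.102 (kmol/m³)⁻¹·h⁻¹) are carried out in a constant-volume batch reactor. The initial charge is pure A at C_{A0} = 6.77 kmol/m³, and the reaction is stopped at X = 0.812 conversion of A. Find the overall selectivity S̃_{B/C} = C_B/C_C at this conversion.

5.72

C_A = C_{A0}(1−X) = 1.273 kmol/m³.
Along a PFR/batch, dC_B/dC_A = −r_B/(r_B+r_C) = −k₁/(k₁+k₂·C_A).
Integrating from C_{A0} to C_A: C_B = (2.29/0.102)·ln[(2.29+0.102·6.77)/(2.29+0.102·1.27)] = 22.45·ln(2.981/2.420) = 4.679 kmol/m³.
C_C = (C_{A0}−C_A)−C_B = 0.8182 kmol/m³; S̃_{B/C} = 4.679/0.8182 = 5.72.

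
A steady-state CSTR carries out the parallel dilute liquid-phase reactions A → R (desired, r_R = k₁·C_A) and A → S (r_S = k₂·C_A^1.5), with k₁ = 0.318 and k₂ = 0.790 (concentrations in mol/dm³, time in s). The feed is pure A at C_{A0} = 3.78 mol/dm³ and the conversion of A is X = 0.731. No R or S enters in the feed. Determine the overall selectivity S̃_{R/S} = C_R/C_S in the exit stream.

0.399

Exit C_A = C_{A0}(1−X) = 3.78×0.269 = 1.017 mol/dm³.
Rates in a CSTR are evaluated at the outlet concentration: r_R = 0.318×1.017 = 0.3233, r_S = 0.790×1.017^1.5 = 0.8100.
Overall selectivity = C_R/C_S = r_Rτ/(r_Sτ) = r_R/r_S = 0.399.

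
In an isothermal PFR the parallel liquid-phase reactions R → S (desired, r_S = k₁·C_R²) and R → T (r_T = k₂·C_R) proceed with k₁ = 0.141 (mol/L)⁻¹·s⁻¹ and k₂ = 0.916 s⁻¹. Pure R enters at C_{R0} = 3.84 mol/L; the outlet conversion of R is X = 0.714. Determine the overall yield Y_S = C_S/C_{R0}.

C_R = C_{R0}(1−X) = 1.098 mol/L.
Along a PFR/batch, dC_T/dC_R = −r_T/(r_S+r_T) = −k₂/(k₂+k₁·C_R).
Integrating from C_{R0} to C_R: C_T = (0.916/0.141)·ln[(0.916+0.141·3.84)/(0.916+0.141·1.10)] = 6.496·ln(1.457/1.071) = 2.002 mol/L.
Then C_S = (C_{R0}−C_R) − C_T = 2.742 − 2.002 = 0.7394 mol/L.
Y_S = C_S/C_{R0} = 0.7394/3.84 = 0.193.

0.193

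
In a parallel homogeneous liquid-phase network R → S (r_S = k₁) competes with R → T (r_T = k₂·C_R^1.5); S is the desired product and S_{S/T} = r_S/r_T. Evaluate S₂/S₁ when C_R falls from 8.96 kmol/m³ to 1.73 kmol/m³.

S_{S/T} = (k₁/k₂)·C_R^-1.5, so S₂/S₁ = (C_{R,2}/C_{R,1})^-1.5.
= (1.73/8.96)^(-1.5) = (0.1931)^(-1.5) = 11.8.

11.8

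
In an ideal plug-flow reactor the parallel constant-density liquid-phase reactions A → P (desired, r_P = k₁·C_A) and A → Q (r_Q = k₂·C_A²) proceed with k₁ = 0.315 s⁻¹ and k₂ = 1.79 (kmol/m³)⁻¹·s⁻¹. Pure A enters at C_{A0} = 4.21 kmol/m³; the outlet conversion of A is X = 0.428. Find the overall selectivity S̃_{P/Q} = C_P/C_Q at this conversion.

C_A = C_{A0}(1−X) = 2.408 kmol/m³.
Along a PFR/batch, dC_P/dC_A = −r_P/(r_P+r_Q) = −k₁/(k₁+k₂·C_A).
Integrating from C_{A0} to C_A: C_P = (0.315/1.79)·ln[(0.315+1.79·4.21)/(0.315+1.79·2.41)] = 0.1760·ln(7.851/4.626) = 0.09310 kmol/m³.
C_Q = (C_{A0}−C_A)−C_P = 1.709 kmol/m³; S̃_{P/Q} = 0.09310/1.709 = 0.0545.

0.0545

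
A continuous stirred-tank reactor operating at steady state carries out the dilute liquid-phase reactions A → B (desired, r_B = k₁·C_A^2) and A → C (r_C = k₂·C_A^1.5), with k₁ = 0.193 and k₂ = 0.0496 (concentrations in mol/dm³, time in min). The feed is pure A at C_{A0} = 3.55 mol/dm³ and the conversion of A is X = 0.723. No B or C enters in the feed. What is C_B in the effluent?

Exit C_A = C_{A0}(1−X) = 3.55×0.277 = 0.9834 mol/dm³.
A CSTR operates uniformly at the exit composition, giving r_B = 0.1866 and r_C = 0.04837 (each k·C_A^n at C_A = 0.9834).
Fraction of consumed A going to B: r_B/(r_B+r_C) = 0.7942.
C_B = 0.7942·C_{A0}·X = 0.7942×3.55×0.723 = 2.04 mol/dm³.

2.04 mol/dm³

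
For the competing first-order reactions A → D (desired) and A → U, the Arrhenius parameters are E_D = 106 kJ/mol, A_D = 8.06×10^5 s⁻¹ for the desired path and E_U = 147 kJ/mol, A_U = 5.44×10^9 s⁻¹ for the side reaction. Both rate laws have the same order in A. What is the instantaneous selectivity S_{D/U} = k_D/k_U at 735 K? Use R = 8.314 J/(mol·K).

0.122

With equal orders, S_{D/U} = k_D/k_U = (A_D/A_U)·exp[(E_U−E_D)/(RT)].
(E_U−E_D)/(RT) = (147−106)×10³/(8.314×735) = 41000/6111 = 6.709.
k_D/k_U = (8.06×10^5/5.44×10^9)·exp(6.709) = 1.482×10^-4 × 820.1 = 0.122.
Since E_D < E_U, lowering the temperature improves selectivity toward D.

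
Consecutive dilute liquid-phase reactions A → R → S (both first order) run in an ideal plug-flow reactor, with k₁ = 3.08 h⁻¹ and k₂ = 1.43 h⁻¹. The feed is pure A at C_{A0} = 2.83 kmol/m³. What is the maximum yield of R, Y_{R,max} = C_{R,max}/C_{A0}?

0.514

At the optimum, C_{R,max}/C_{A0} = (k₁/k₂)^[k₂/(k₂−k₁)].
= (3.08/1.43)^(1.43/(1.43−3.08)) = (2.154)^(-0.8667) = 0.5143.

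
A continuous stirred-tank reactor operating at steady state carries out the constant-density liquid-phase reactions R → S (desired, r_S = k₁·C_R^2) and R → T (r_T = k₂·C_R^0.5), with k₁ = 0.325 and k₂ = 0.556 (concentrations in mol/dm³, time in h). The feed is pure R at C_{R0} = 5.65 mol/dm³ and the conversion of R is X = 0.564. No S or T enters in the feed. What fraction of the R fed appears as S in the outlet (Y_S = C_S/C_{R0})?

0.391

Exit C_R = C_{R0}(1−X) = 5.65×0.436 = 2.463 mol/dm³.
A CSTR operates uniformly at the exit composition, giving r_S = 1.972 and r_T = 0.8727 (each k·C_R^n at C_R = 2.463).
Fraction of consumed R going to S: r_S/(r_S+r_T) = 0.6933.
C_S = 0.6933·C_{R0}·X = 0.6933×5.65×0.564 = 2.21 mol/dm³; Y_S = C_S/C_{R0} = 0.391.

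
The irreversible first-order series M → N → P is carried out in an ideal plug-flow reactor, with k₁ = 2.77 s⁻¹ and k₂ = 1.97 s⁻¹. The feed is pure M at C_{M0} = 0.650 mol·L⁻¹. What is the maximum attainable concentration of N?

At the optimum, C_{N,max}/C_{M0} = (k₁/k₂)^[k₂/(k₂−k₁)].
= (2.77/1.97)^(1.97/(1.97−2.77)) = (1.406)^(-2.462) = 0.4320.
C_{N,max} = 0.4320×0.650 = 0.281 mol·L⁻¹.

0.281 mol·L⁻¹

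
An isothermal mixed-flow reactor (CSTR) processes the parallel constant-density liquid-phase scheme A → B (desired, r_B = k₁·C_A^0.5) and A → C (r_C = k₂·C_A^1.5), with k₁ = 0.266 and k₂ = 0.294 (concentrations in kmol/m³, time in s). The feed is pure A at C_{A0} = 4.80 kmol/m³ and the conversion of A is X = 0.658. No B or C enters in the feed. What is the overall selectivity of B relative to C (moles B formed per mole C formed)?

Exit C_A = C_{A0}(1−X) = 4.80×0.342 = 1.642 kmol/m³.
A CSTR operates uniformly at the exit composition, giving r_B = 0.3408 and r_C = 0.6184 (each k·C_A^n at C_A = 1.642).
Overall selectivity = C_B/C_C = r_Bτ/(r_Cτ) = r_B/r_C = 0.551.

0.551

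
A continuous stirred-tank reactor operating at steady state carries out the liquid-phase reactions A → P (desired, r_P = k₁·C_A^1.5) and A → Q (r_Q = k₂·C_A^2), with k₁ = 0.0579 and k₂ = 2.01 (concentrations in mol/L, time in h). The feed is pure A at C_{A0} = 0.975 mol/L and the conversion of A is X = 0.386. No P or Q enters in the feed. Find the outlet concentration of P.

Exit C_A = C_{A0}(1−X) = 0.975×0.614 = 0.5987 mol/L.
In a CSTR the entire volume is at exit conditions, so r_P = 0.0579×0.5987^1.5 = 0.02682 and r_Q = 2.01×0.5987^2 = 0.7203.
Fraction of consumed A going to P: r_P/(r_P+r_Q) = 0.03589.
C_P = 0.03589·C_{A0}·X = 0.03589×0.975×0.386 = 0.0135 mol/L.

0.0135 mol/L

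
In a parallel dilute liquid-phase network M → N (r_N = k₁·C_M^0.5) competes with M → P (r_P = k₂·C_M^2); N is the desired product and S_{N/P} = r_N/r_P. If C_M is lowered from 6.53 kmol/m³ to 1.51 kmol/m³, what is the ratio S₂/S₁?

8.99

S_{N/P} = (k₁/k₂)·C_M^-1.5, so S₂/S₁ = (C_{M,2}/C_{M,1})^-1.5.
= (1.51/6.53)^(-1.5) = (0.2312)^(-1.5) = 8.99.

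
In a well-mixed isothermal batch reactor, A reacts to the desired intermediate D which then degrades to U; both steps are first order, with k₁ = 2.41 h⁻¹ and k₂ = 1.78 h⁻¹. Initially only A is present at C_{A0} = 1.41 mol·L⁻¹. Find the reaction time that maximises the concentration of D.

For first-order series the maximum of C_D occurs at t_opt = ln(k₂/k₁)/(k₂−k₁).
= ln(1.78/2.41)/(1.78−2.41) = ln(0.7386)/-0.6300 = -0.3030/-0.6300 = 0.481 h.

0.481 h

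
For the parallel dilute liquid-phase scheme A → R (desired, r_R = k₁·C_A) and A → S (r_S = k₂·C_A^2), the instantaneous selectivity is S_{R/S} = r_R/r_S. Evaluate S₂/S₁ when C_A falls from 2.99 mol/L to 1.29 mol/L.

2.32

S_{R/S} = (k₁/k₂)·C_A⁻¹, so S₂/S₁ = (C_{A,2}/C_{A,1})⁻¹.
= 2.99/1.29 = 2.32.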